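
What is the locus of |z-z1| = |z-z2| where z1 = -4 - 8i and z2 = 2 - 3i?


Equal distances means the locus is the perpendicular bisector of z1 and z2.
Midpoint = ((-4+2)/2, (-8+(-3))/2) = (-1.0000, -5.5000)

Perpendicular bisector through (-1.0000, -5.5000)


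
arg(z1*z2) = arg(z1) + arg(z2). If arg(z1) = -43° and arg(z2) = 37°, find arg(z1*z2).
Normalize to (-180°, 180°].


arg(z1*z2) = -43° + 37° = -6°
Normalized to (-180°, 180°]: -6°

-6°


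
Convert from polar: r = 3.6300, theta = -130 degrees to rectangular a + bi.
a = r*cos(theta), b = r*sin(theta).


a = 3.6300*cos(-130°) = 3.6300*(-0.64279) = -2.3333
b = 3.6300*sin(-130°) = 3.6300*(-0.76604) = -2.7807

-2.3333 - 2.7807i


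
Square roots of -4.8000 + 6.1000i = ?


|z| = sqrt(23.04+37.21) = 7.7621
sqrt((|z|+a)/2) = sqrt((7.7621+(-4.8))/2) = sqrt(1.4810) = 1.2170
sqrt((|z|-a)/2) = sqrt((7.7621-(-4.8))/2) = sqrt(6.2810) = 2.5062

±(1.2170 + 2.5062i) i.e. 1.2170 + 2.5062i and -1.2170 - 2.5062i


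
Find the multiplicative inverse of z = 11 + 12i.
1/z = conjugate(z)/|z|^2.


|z|^2 = 121+144 = 265
1/z = (11 - 12i)/265

1/z = 0.0415 - 0.0453i


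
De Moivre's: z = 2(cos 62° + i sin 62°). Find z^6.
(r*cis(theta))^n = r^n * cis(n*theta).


r^6 = 2^6 = 64
n*theta = 6*62° = 372° = 12° (mod 360)
a = 64*cos(12°) = 62.6014
b = 64*sin(12°) = 13.3063

64 cis(12°) = 62.6014 + 13.3063i


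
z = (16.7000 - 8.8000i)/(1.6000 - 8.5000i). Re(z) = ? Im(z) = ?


Multiply by conjugate: (16.7000 - 8.8000i)(1.6000 + 8.5000i) / (1.6^2 + (-8.5)^2)
Numerator real = 16.7*1.6 - (8.8)*(-8.5) = 101.52
Numerator imag = -8.8*1.6 - 16.7*(-8.5) = 127.87
Denominator = 74.81
Re(z) = 101.52/74.81 = 1.3570
Im(z) = 127.87/74.81 = 1.7093

Re(z) = 1.3570, Im(z) = 1.7093


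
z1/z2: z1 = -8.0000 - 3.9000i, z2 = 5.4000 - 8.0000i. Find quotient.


Conjugate of z2 = 5.4000 + 8.0000i
Numerator: (-8.0000 - 3.9000i)(5.4000 + 8.0000i) = -12.0000 - 85.0600i
Denominator: 5.4^2 + (-8)^2 = 93.16
Result = (-12.0000 - 85.0600i)/93.16

-0.1288 - 0.9131i


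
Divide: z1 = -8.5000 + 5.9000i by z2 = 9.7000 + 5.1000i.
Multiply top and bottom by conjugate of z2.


Conjugate of z2 = 9.7000 - 5.1000i
Numerator: (-8.5000 + 5.9000i)(9.7000 - 5.1000i) = -52.3600 + 100.5800i
Denominator: 9.7^2 + 5.1^2 = 120.1
Result = (-52.3600 + 100.5800i)/120.1

-0.4360 + 0.8375i


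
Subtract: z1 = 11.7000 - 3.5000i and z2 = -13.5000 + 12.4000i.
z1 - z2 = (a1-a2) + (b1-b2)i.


Real: 11.7 + 13.5 = 25.2
Imag: -3.5 - 12.4 = -15.9

25.2000 - 15.9000i


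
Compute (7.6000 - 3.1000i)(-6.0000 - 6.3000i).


Real = 7.6*(-6) - (-3.1)*(-6.3) = -45.6 - 19.53 = -65.13
Imag = 7.6*(-6.3) - (6)*(-3.1) = -47.88 + 18.6 = -29.28

-65.1300 - 29.2800i


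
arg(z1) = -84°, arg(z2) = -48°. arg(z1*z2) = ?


arg(z1*z2) = -84° - 48° = -132°
Normalized to (-180°, 180°]: -132°

-132°


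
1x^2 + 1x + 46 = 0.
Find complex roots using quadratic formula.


disc = 1^2 - 4*1*46 = 1 - 184 = -183
sqrt(|disc|) = sqrt(183) = 13.5277
Real part = -1/(2*1) = -0.5000
Imag part = 13.5277/(2*1) = 6.7639

-0.5000 ± 6.7639i


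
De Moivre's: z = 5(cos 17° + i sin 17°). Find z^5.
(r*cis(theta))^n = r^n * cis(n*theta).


r^5 = 5^5 = 3125
n*theta = 5*17° = 85° = 85° (mod 360)
a = 3125*cos(85°) = 272.3617
b = 3125*sin(85°) = 3113.1084

3125 cis(85°) = 272.3617 + 3113.1084i


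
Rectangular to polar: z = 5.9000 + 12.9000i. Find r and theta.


r = sqrt(34.81+166.41) = sqrt(201.22) = 14.1852
theta = atan2(12.9, 5.9) = 65.4223 degrees

r = 14.1852, theta = 65.4223 degrees


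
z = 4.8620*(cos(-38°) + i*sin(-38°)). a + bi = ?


a = 4.8620*cos(-38°) = 4.8620*0.788 = 3.8313
b = 4.8620*sin(-38°) = 4.8620*(-0.61566) = -2.9933

3.8313 - 2.9933i


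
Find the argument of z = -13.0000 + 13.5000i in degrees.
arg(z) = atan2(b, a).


Re = -13, Im = 13.5
arg = atan2(13.5, -13) = 133.9191 degrees

arg(z) = 133.9191 degrees


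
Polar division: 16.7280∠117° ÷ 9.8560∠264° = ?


r = 16.7280 / 9.8560 = 1.6972
theta = 117° - 264° = -147° = 213° (mod 360)

1.6972 cis(213°)


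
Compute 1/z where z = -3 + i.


|z|^2 = 9+1 = 10
1/z = (-3 - 1i)/10

1/z = -0.3000 - 0.1000i


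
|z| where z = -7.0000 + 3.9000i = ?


|z| = sqrt((-7)^2 + 3.9^2) = sqrt(49 + 15.21) = sqrt(64.21) = 8.0131

|z| = 8.0131


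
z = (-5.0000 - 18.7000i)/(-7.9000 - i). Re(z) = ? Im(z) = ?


Multiply by conjugate: (-5.0000 - 18.7000i)(-7.9000 + i) / ((-7.9)^2 + (-1)^2)
Numerator real = -5*(-7.9) - (18.7)*(-1) = 58.2
Numerator imag = -18.7*(-7.9) - (-5)*(-1) = 142.73
Denominator = 63.41
Re(z) = 58.2/63.41 = 0.9178
Im(z) = 142.73/63.41 = 2.2509

Re(z) = 0.9178, Im(z) = 2.2509


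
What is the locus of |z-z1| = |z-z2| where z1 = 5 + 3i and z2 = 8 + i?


Equal distances means the locus is the perpendicular bisector of z1 and z2.
Midpoint = ((5+8)/2, (3+1)/2) = (6.5000, 2.0000)

Perpendicular bisector through (6.5000, 2.0000)


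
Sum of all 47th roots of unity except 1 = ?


With w = e^(2*pi*i/47), all 47 of the 47th roots of unity w^0 = 1, w, ..., w^(46) sum to 0: 1 + w + ... + w^(46) = (1 - w^47)/(1 - w) = 0 since w^47 = 1, w ≠ 1.
Removing the root 1: w + w^2 + ... + w^(46) = 0 - 1 = -1

Sum = -1


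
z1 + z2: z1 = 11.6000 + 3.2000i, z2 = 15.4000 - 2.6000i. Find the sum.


Real: 11.6 + 15.4 = 27
Imag: 3.2 - 2.6 = 0.6

27.0000 + 0.6000i


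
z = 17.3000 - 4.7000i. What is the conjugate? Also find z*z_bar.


z_bar = 17.3000 + 4.7000i
z*z_bar = 17.3^2 + (-4.7)^2 = 299.29 + 22.09 = 321.38

z_bar = 17.3000 + 4.7000i, z*z_bar = 321.38


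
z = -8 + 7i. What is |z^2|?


|z| = sqrt(64+49) = sqrt(113) = 10.6301
|z^2| = |z|^2 = (sqrt(113))^2 = 113

|z^2| = 113


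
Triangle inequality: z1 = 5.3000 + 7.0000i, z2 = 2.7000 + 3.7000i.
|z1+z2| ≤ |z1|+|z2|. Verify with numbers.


|z1| = sqrt(5.3^2 + 7^2) = sqrt(77.09) = 8.7801
|z2| = sqrt(2.7^2 + 3.7^2) = sqrt(20.98) = 4.5804
z1+z2 = 8.0000 + 10.7000i
|z1+z2| = sqrt(178.49) = 13.3600
|z1|+|z2| = 8.7801 + 4.5804 = 13.3605

|z1+z2| = 13.3600 ≤ |z1|+|z2| = 13.3605 (verified)


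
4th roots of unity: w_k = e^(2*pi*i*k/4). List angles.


The 4th roots of unity are cis(360k/4°) for k=0..3
Angle step = 360/4 = 90°
Primitive root: cis(90°)
Primitive root = 0 + 1.0000i

4 roots at angles: 0°, 90°, 180°, 270°


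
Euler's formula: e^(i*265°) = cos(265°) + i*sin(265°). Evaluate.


cos(265°) = -0.0872
sin(265°) = -0.9962

e^(i*265°) = -0.0872 - 0.9962i


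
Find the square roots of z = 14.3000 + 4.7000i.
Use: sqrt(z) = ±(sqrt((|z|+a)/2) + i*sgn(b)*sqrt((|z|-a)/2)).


|z| = sqrt(204.49+22.09) = 15.0526
sqrt((|z|+a)/2) = sqrt((15.0526+14.3)/2) = sqrt(14.6763) = 3.8310
sqrt((|z|-a)/2) = sqrt((15.0526-14.3)/2) = sqrt(0.3763) = 0.6134

±(3.8310 + 0.6134i) i.e. 3.8310 + 0.6134i and -3.8310 - 0.6134i


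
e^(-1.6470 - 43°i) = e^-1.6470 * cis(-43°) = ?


e^-1.6470 = 0.1926
cos(-43°) = 0.7314
sin(-43°) = -0.682
Real = 0.1926*0.7314 = 0.1409
Imag = 0.1926*(-0.682) = -0.1314

0.1409 - 0.1314i


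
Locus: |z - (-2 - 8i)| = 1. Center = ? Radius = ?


|z - z0| = r is a circle with center z0 and radius r.
Center = (-2, -8), radius = 1

Circle with center (-2, -8) and radius 1


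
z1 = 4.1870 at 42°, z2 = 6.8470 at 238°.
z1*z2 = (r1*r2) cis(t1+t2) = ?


r = 4.1870 * 6.8470 = 28.6684
theta = 42° + 238° = 280° = 280° (mod 360)

28.6684 cis(280°)


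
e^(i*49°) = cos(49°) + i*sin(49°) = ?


cos(49°) = 0.6561
sin(49°) = 0.7547

e^(i*49°) = 0.6561 + 0.7547i


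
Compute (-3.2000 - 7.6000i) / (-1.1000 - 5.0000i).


Conjugate of z2 = -1.1000 + 5.0000i
Numerator: (-3.2000 - 7.6000i)(-1.1000 + 5.0000i) = 41.5200 - 7.6400i
Denominator: (-1.1)^2 + (-5)^2 = 26.21
Result = (41.5200 - 7.6400i)/26.21

1.5841 - 0.2915i


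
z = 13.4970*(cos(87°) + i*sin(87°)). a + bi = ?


a = 13.4970*cos(87°) = 13.4970*0.05234 = 0.7064
b = 13.4970*sin(87°) = 13.4970*0.99863 = 13.4785

0.7064 + 13.4785i


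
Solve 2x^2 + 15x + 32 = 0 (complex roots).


disc = 15^2 - 4*2*32 = 225 - 256 = -31
sqrt(|disc|) = sqrt(31) = 5.5678
Real part = -15/(2*2) = -3.7500
Imag part = 5.5678/(2*2) = 1.3919

-3.7500 ± 1.3919i


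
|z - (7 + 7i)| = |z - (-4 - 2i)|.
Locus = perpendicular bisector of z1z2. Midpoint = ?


Equal distances means the locus is the perpendicular bisector of z1 and z2.
Midpoint = ((7+(-4))/2, (7+(-2))/2) = (1.5000, 2.5000)

Perpendicular bisector through (1.5000, 2.5000)


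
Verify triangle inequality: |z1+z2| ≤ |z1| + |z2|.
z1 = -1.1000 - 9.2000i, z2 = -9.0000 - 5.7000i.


|z1| = sqrt((-1.1)^2 + (-9.2)^2) = sqrt(85.85) = 9.2655
|z2| = sqrt((-9)^2 + (-5.7)^2) = sqrt(113.49) = 10.6532
z1+z2 = -10.1000 - 14.9000i
|z1+z2| = sqrt(324.02) = 18.0006
|z1|+|z2| = 9.2655 + 10.6532 = 19.9187

|z1+z2| = 18.0006 ≤ |z1|+|z2| = 19.9187 (verified)


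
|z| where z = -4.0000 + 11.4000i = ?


|z| = sqrt((-4)^2 + 11.4^2) = sqrt(16 + 129.96) = sqrt(145.96) = 12.0814

|z| = 12.0814


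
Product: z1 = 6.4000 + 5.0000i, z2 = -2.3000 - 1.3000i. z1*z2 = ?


Real = 6.4*(-2.3) - 5*(-1.3) = -14.72 - (-6.5) = -8.22
Imag = 6.4*(-1.3) - (2.3)*5 = -8.32 - (11.5) = -19.82

-8.2200 - 19.8200i


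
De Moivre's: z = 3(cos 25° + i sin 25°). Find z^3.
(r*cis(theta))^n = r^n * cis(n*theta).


r^3 = 3^3 = 27
n*theta = 3*25° = 75° = 75° (mod 360)
a = 27*cos(75°) = 6.9881
b = 27*sin(75°) = 26.0800

27 cis(75°) = 6.9881 + 26.0800i


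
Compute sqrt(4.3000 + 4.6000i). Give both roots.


|z| = sqrt(18.49+21.16) = 6.2968
sqrt((|z|+a)/2) = sqrt((6.2968+4.3)/2) = sqrt(5.2984) = 2.3018
sqrt((|z|-a)/2) = sqrt((6.2968-4.3)/2) = sqrt(0.9984) = 0.9992

±(2.3018 + 0.9992i) i.e. 2.3018 + 0.9992i and -2.3018 - 0.9992i


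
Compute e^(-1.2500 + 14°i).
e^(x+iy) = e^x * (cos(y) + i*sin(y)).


e^-1.2500 = 0.2865
cos(14°) = 0.9703
sin(14°) = 0.2419
Real = 0.2865*0.9703 = 0.2780
Imag = 0.2865*0.2419 = 0.0693

0.2780 + 0.0693i


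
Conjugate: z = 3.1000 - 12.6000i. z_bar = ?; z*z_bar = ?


z_bar = 3.1000 + 12.6000i
z*z_bar = 3.1^2 + (-12.6)^2 = 9.61 + 158.76 = 168.37

z_bar = 3.1000 + 12.6000i, z*z_bar = 168.37


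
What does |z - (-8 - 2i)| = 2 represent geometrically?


|z - z0| = r is a circle with center z0 and radius r.
Center = (-8, -2), radius = 2

Circle with center (-8, -2) and radius 2


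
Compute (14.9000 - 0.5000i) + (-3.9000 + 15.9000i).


Real: 14.9 - 3.9 = 11
Imag: -0.5 + 15.9 = 15.4

11.0000 + 15.4000i


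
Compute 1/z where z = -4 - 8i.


|z|^2 = 16+64 = 80
1/z = (-4 + 8i)/80

1/z = -0.0500 + 0.1000i


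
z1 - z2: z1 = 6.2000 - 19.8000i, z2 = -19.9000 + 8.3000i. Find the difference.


Real: 6.2 + 19.9 = 26.1
Imag: -19.8 - 8.3 = -28.1

26.1000 - 28.1000i


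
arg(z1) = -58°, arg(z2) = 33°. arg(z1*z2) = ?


arg(z1*z2) = -58° + 33° = -25°
Normalized to (-180°, 180°]: -25°

-25°


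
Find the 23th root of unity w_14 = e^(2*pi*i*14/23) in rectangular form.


Angle = 360*14/23 = 219.1304°
a = cos(219.1304°) = -0.7757
b = sin(219.1304°) = -0.6311

-0.7757 - 0.6311i


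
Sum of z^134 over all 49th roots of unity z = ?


The roots are w_k = w^k with w = e^(2*pi*i/49), and (w^k)^134 = (w^134)^k.
So S = 1 + u + u^2 + ... + u^(48) with u = w^134.
134 = 2*49 + 36, so 134 is not a multiple of 49: u = (w^49)^2 * w^36 = w^36 ≠ 1 (w is a primitive 49th root), while u^49 = (w^49)^134 = 1.
Geometric series: S = (1 - u^49)/(1 - u) = (1 - 1)/(1 - u) = 0

S = 0


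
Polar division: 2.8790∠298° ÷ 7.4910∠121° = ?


r = 2.8790 / 7.4910 = 0.3843
theta = 298° - 121° = 177° = 177° (mod 360)

0.3843 cis(177°)


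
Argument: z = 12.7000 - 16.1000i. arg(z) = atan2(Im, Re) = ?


Re = 12.7, Im = -16.1
arg = atan2(-16.1, 12.7) = -51.7329 degrees

arg(z) = -51.7329 degrees


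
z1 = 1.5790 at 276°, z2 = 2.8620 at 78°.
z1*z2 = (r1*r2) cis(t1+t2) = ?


r = 1.5790 * 2.8620 = 4.5191
theta = 276° + 78° = 354° = 354° (mod 360)

4.5191 cis(354°)


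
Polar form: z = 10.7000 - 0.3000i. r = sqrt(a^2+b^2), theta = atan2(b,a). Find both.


r = sqrt(114.49+0.09) = sqrt(114.58) = 10.7042
theta = atan2(-0.3, 10.7) = -1.6060 degrees

r = 10.7042, theta = -1.6060 degrees


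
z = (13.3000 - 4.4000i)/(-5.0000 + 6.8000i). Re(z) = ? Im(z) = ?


Multiply by conjugate: (13.3000 - 4.4000i)(-5.0000 - 6.8000i) / ((-5)^2 + 6.8^2)
Numerator real = 13.3*(-5) - (4.4)*6.8 = -96.42
Numerator imag = -4.4*(-5) - 13.3*6.8 = -68.44
Denominator = 71.24
Re(z) = -96.42/71.24 = -1.3535
Im(z) = -68.44/71.24 = -0.9607

Re(z) = -1.3535, Im(z) = -0.9607


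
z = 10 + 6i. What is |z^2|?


|z| = sqrt(100+36) = sqrt(136) = 11.6619
|z^2| = |z|^2 = (sqrt(136))^2 = 136

|z^2| = 136


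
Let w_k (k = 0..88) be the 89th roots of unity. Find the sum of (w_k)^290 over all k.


The roots are w_k = w^k with w = e^(2*pi*i/89), and (w^k)^290 = (w^290)^k.
So S = 1 + u + u^2 + ... + u^(88) with u = w^290.
290 = 3*89 + 23, so 290 is not a multiple of 89: u = (w^89)^3 * w^23 = w^23 ≠ 1 (w is a primitive 89th root), while u^89 = (w^89)^290 = 1.
Geometric series: S = (1 - u^89)/(1 - u) = (1 - 1)/(1 - u) = 0

S = 0


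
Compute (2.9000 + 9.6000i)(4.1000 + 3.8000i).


Real = 2.9*4.1 - 9.6*3.8 = 11.89 - 36.48 = -24.59
Imag = 2.9*3.8 + 4.1*9.6 = 11.02 + 39.36 = 50.38

-24.5900 + 50.3800i


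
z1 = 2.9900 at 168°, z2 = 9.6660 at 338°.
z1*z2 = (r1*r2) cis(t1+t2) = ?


r = 2.9900 * 9.6660 = 28.9013
theta = 168° + 338° = 506° = 146° (mod 360)

28.9013 cis(146°)


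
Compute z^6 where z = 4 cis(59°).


r^6 = 4^6 = 4096
n*theta = 6*59° = 354° = 354° (mod 360)
a = 4096*cos(354°) = 4073.5617
b = 4096*sin(354°) = -428.1486

4096 cis(354°) = 4073.5617 - 428.1486i


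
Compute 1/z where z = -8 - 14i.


|z|^2 = 64+196 = 260
1/z = (-8 + 14i)/260

1/z = -0.0308 + 0.0538i


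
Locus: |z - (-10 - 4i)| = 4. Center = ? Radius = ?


|z - z0| = r is a circle with center z0 and radius r.
Center = (-10, -4), radius = 4

Circle with center (-10, -4) and radius 4


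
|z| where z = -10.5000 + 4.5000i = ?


|z| = sqrt((-10.5)^2 + 4.5^2) = sqrt(110.25 + 20.25) = sqrt(130.5) = 11.4237

|z| = 11.4237


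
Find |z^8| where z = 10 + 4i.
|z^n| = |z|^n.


|z| = sqrt(100+16) = sqrt(116) = 10.7703
|z^8| = |z|^8 = (sqrt(116))^8 = 116^4 = 181063936

|z^8| = 181063936


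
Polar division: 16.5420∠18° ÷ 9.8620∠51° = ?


r = 16.5420 / 9.8620 = 1.6773
theta = 18° - 51° = -33° = 327° (mod 360)

1.6773 cis(327°)


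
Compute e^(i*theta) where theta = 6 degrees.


cos(6°) = 0.9945
sin(6°) = 0.1045

e^(i*6°) = 0.9945 + 0.1045i


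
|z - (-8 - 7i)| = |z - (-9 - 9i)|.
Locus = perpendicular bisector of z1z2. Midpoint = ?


Equal distances means the locus is the perpendicular bisector of z1 and z2.
Midpoint = ((-8+(-9))/2, (-7+(-9))/2) = (-8.5000, -8.0000)

Perpendicular bisector through (-8.5000, -8.0000)


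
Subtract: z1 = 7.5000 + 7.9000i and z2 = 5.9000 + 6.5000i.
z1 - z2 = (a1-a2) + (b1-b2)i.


Real: 7.5 - 5.9 = 1.6
Imag: 7.9 - 6.5 = 1.4

1.6000 + 1.4000i


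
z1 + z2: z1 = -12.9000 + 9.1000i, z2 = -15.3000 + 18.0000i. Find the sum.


Real: -12.9 - 15.3 = -28.2
Imag: 9.1 + 18 = 27.1

-28.2000 + 27.1000i


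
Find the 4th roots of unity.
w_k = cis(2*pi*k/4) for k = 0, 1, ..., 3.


The 4th roots of unity are cis(360k/4°) for k=0..3
Angle step = 360/4 = 90°
Primitive root: cis(90°)
Primitive root = 0 + 1.0000i

4 roots at angles: 0°, 90°, 180°, 270°


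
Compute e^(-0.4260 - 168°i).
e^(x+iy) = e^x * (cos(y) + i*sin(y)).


e^-0.4260 = 0.6531
cos(-168°) = -0.9781
sin(-168°) = -0.2079
Real = 0.6531*(-0.9781) = -0.6388
Imag = 0.6531*(-0.2079) = -0.1358

-0.6388 - 0.1358i


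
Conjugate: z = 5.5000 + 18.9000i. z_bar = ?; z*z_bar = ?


z_bar = 5.5000 - 18.9000i
z*z_bar = 5.5^2 + 18.9^2 = 30.25 + 357.21 = 387.46

z_bar = 5.5000 - 18.9000i, z*z_bar = 387.46


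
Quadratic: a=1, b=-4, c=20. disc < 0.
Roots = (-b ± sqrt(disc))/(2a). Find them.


disc = (-4)^2 - 4*1*20 = 16 - 80 = -64
sqrt(|disc|) = sqrt(64) = 8.0000
Real part = 4/(2*1) = 2.0000
Imag part = 8.0000/(2*1) = 4.0000

2.0000 ± 4.0000i


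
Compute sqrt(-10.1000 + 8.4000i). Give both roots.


|z| = sqrt(102.01+70.56) = 13.1366
sqrt((|z|+a)/2) = sqrt((13.1366+(-10.1))/2) = sqrt(1.5183) = 1.2322
sqrt((|z|-a)/2) = sqrt((13.1366-(-10.1))/2) = sqrt(11.6183) = 3.4086

±(1.2322 + 3.4086i) i.e. 1.2322 + 3.4086i and -1.2322 - 3.4086i


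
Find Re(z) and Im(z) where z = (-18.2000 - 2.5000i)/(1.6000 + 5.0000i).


Multiply by conjugate: (-18.2000 - 2.5000i)(1.6000 - 5.0000i) / (1.6^2 + 5^2)
Numerator real = -18.2*1.6 - (2.5)*5 = -41.62
Numerator imag = -2.5*1.6 - (-18.2)*5 = 87
Denominator = 27.56
Re(z) = -41.62/27.56 = -1.5102
Im(z) = 87/27.56 = 3.1567

Re(z) = -1.5102, Im(z) = 3.1567


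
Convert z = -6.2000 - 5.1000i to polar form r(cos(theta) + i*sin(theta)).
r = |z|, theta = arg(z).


r = sqrt(38.44+26.01) = sqrt(64.45) = 8.0281
theta = atan2(-5.1, -6.2) = -140.5599 degrees

r = 8.0281, theta = -140.5599 degrees


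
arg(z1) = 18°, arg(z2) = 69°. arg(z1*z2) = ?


arg(z1*z2) = 18° + 69° = 87°
Normalized to (-180°, 180°]: 87°

87°


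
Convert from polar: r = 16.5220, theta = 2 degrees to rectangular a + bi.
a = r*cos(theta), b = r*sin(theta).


a = 16.5220*cos(2°) = 16.5220*0.99939 = 16.5119
b = 16.5220*sin(2°) = 16.5220*0.0349 = 0.5766

16.5119 + 0.5766i


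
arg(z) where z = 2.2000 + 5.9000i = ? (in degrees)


Re = 2.2, Im = 5.9
arg = atan2(5.9, 2.2) = 69.5505 degrees

arg(z) = 69.5505 degrees


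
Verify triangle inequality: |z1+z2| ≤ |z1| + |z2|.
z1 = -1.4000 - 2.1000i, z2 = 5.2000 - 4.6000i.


|z1| = sqrt((-1.4)^2 + (-2.1)^2) = sqrt(6.37) = 2.5239
|z2| = sqrt(5.2^2 + (-4.6)^2) = sqrt(48.2) = 6.9426
z1+z2 = 3.8000 - 6.7000i
|z1+z2| = sqrt(59.33) = 7.7026
|z1|+|z2| = 2.5239 + 6.9426 = 9.4665

|z1+z2| = 7.7026 ≤ |z1|+|z2| = 9.4665 (verified)


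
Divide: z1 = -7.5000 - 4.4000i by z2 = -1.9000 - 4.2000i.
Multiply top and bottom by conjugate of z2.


Conjugate of z2 = -1.9000 + 4.2000i
Numerator: (-7.5000 - 4.4000i)(-1.9000 + 4.2000i) = 32.7300 - 23.1400i
Denominator: (-1.9)^2 + (-4.2)^2 = 21.25
Result = (32.7300 - 23.1400i)/21.25

1.5402 - 1.0889i


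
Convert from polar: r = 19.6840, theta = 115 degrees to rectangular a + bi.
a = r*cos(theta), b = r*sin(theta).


a = 19.6840*cos(115°) = 19.6840*(-0.422618) = -8.3188
b = 19.6840*sin(115°) = 19.6840*0.90631 = 17.8398

-8.3188 + 17.8398i


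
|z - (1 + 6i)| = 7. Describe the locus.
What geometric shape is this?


|z - z0| = r is a circle with center z0 and radius r.
Center = (1, 6), radius = 7

Circle with center (1, 6) and radius 7


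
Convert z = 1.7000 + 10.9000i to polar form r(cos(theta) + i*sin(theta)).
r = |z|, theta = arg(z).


r = sqrt(2.89+118.81) = sqrt(121.7) = 11.0318
theta = atan2(10.9, 1.7) = 81.1354 degrees

r = 11.0318, theta = 81.1354 degrees


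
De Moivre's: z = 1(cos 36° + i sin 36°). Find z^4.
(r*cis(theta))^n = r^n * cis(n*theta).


r^4 = 1^4 = 1
n*theta = 4*36° = 144° = 144° (mod 360)
a = 1*cos(144°) = -0.8090
b = 1*sin(144°) = 0.5878

1 cis(144°) = -0.8090 + 0.5878i


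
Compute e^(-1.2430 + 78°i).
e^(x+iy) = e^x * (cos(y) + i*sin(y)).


e^-1.2430 = 0.2885
cos(78°) = 0.2079
sin(78°) = 0.9781
Real = 0.2885*0.2079 = 0.0600
Imag = 0.2885*0.9781 = 0.2822

0.0600 + 0.2822i


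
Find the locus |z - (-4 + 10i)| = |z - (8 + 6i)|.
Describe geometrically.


Equal distances means the locus is the perpendicular bisector of z1 and z2.
Midpoint = ((-4+8)/2, (10+6)/2) = (2.0000, 8.0000)

Perpendicular bisector through (2.0000, 8.0000)


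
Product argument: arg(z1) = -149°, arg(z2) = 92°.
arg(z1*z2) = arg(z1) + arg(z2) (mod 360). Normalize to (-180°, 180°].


arg(z1*z2) = -149° + 92° = -57°
Normalized to (-180°, 180°]: -57°

-57°


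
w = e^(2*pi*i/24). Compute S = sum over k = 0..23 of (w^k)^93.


The roots are w_k = w^k with w = e^(2*pi*i/24), and (w^k)^93 = (w^93)^k.
So S = 1 + u + u^2 + ... + u^(23) with u = w^93.
93 = 3*24 + 21, so 93 is not a multiple of 24: u = (w^24)^3 * w^21 = w^21 ≠ 1 (w is a primitive 24th root), while u^24 = (w^24)^93 = 1.
Geometric series: S = (1 - u^24)/(1 - u) = (1 - 1)/(1 - u) = 0

S = 0


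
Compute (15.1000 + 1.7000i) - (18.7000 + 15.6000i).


Real: 15.1 - 18.7 = -3.6
Imag: 1.7 - 15.6 = -13.9

-3.6000 - 13.9000i


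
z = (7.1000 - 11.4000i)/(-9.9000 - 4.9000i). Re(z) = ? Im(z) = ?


Multiply by conjugate: (7.1000 - 11.4000i)(-9.9000 + 4.9000i) / ((-9.9)^2 + (-4.9)^2)
Numerator real = 7.1*(-9.9) - (11.4)*(-4.9) = -14.43
Numerator imag = -11.4*(-9.9) - 7.1*(-4.9) = 147.65
Denominator = 122.02
Re(z) = -14.43/122.02 = -0.1183
Im(z) = 147.65/122.02 = 1.2100

Re(z) = -0.1183, Im(z) = 1.2100


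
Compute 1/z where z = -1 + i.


|z|^2 = 1+1 = 2
1/z = (-1 - 1i)/2

1/z = -0.5000 - 0.5000i


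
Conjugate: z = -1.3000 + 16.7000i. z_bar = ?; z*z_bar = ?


z_bar = -1.3000 - 16.7000i
z*z_bar = (-1.3)^2 + 16.7^2 = 1.69 + 278.89 = 280.58

z_bar = -1.3000 - 16.7000i, z*z_bar = 280.58


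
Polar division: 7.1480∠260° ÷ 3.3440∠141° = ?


r = 7.1480 / 3.3440 = 2.1376
theta = 260° - 141° = 119° = 119° (mod 360)

2.1376 cis(119°)


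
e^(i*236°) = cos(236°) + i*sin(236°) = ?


cos(236°) = -0.5592
sin(236°) = -0.8290

e^(i*236°) = -0.5592 - 0.8290i


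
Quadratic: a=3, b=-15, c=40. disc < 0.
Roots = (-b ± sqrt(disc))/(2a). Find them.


disc = (-15)^2 - 4*3*40 = 225 - 480 = -255
sqrt(|disc|) = sqrt(255) = 15.9687
Real part = 15/(2*3) = 2.5000
Imag part = 15.9687/(2*3) = 2.6615

2.5000 ± 2.6615i


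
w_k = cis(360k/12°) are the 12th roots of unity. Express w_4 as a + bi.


Angle = 360*4/12 = 120°
a = cos(120°) = -0.5000
b = sin(120°) = 0.8660

-0.5000 + 0.8660i


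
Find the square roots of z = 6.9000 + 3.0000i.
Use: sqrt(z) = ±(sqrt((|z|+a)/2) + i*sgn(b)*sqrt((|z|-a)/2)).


|z| = sqrt(47.61+9) = 7.5240
sqrt((|z|+a)/2) = sqrt((7.5240+6.9)/2) = sqrt(7.2120) = 2.6855
sqrt((|z|-a)/2) = sqrt((7.5240-6.9)/2) = sqrt(0.3120) = 0.5586

±(2.6855 + 0.5586i) i.e. 2.6855 + 0.5586i and -2.6855 - 0.5586i


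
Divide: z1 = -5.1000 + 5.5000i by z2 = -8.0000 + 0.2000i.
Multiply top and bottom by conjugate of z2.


Conjugate of z2 = -8.0000 - 0.2000i
Numerator: (-5.1000 + 5.5000i)(-8.0000 - 0.2000i) = 41.9000 - 42.9800i
Denominator: (-8)^2 + 0.2^2 = 64.04
Result = (41.9000 - 42.9800i)/64.04

0.6543 - 0.6711i


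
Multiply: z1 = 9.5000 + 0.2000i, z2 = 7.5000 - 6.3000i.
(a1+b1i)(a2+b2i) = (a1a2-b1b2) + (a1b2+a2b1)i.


Real = 9.5*7.5 - 0.2*(-6.3) = 71.25 - (-1.26) = 72.51
Imag = 9.5*(-6.3) + 7.5*0.2 = -59.85 + 1.5 = -58.35

72.5100 - 58.3500i


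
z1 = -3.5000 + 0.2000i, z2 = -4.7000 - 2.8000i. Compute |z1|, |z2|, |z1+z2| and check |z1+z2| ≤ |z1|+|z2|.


|z1| = sqrt((-3.5)^2 + 0.2^2) = sqrt(12.29) = 3.5057
|z2| = sqrt((-4.7)^2 + (-2.8)^2) = sqrt(29.93) = 5.4708
z1+z2 = -8.2000 - 2.6000i
|z1+z2| = sqrt(74) = 8.6023
|z1|+|z2| = 3.5057 + 5.4708 = 8.9765

|z1+z2| = 8.6023 ≤ |z1|+|z2| = 8.9765 (verified)


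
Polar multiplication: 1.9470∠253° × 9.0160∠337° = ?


r = 1.9470 * 9.0160 = 17.5542
theta = 253° + 337° = 590° = 230° (mod 360)

17.5542 cis(230°)


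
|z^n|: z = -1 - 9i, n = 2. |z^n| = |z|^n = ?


|z| = sqrt(1+81) = sqrt(82) = 9.0554
|z^2| = |z|^2 = (sqrt(82))^2 = 82

|z^2| = 82


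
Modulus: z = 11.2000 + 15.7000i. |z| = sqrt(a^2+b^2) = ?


|z| = sqrt(11.2^2 + 15.7^2) = sqrt(125.44 + 246.49) = sqrt(371.93) = 19.2855

|z| = 19.2855


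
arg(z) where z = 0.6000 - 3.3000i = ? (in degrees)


Re = 0.6, Im = -3.3
arg = atan2(-3.3, 0.6) = -79.6952 degrees

arg(z) = -79.6952 degrees


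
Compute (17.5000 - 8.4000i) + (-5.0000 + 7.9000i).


Real: 17.5 - 5 = 12.5
Imag: -8.4 + 7.9 = -0.5

12.5000 - 0.5000i


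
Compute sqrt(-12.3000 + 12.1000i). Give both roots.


|z| = sqrt(151.29+146.41) = 17.2540
sqrt((|z|+a)/2) = sqrt((17.2540+(-12.3))/2) = sqrt(2.4770) = 1.5738
sqrt((|z|-a)/2) = sqrt((17.2540-(-12.3))/2) = sqrt(14.7770) = 3.8441

±(1.5738 + 3.8441i) i.e. 1.5738 + 3.8441i and -1.5738 - 3.8441i


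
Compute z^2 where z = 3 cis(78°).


r^2 = 3^2 = 9
n*theta = 2*78° = 156° = 156° (mod 360)
a = 9*cos(156°) = -8.2219
b = 9*sin(156°) = 3.6606

9 cis(156°) = -8.2219 + 3.6606i


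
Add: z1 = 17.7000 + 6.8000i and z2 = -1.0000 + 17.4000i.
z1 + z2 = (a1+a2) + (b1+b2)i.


Real: 17.7 - 1 = 16.7
Imag: 6.8 + 17.4 = 24.2

16.7000 + 24.2000i


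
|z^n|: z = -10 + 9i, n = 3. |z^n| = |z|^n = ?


|z| = sqrt(100+81) = sqrt(181) = 13.4536
|z^3| = |z|^3 = (sqrt(181))^3 = 181*sqrt(181)

|z^3| = 181*sqrt(181) ≈ 2435.1060


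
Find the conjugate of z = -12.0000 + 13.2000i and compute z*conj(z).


z_bar = -12.0000 - 13.2000i
z*z_bar = (-12)^2 + 13.2^2 = 144 + 174.24 = 318.24

z_bar = -12.0000 - 13.2000i, z*z_bar = 318.24


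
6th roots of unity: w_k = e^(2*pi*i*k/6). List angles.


The 6th roots of unity are cis(360k/6°) for k=0..5
Angle step = 360/6 = 60°
Primitive root: cis(60°)
Primitive root = 0.5000 + 0.8660i

6 roots at angles: 0°, 60°, 120°, 180°, 240°, 300°


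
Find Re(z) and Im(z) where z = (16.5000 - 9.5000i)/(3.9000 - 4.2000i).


Multiply by conjugate: (16.5000 - 9.5000i)(3.9000 + 4.2000i) / (3.9^2 + (-4.2)^2)
Numerator real = 16.5*3.9 - (9.5)*(-4.2) = 104.25
Numerator imag = -9.5*3.9 - 16.5*(-4.2) = 32.25
Denominator = 32.85
Re(z) = 104.25/32.85 = 3.1735
Im(z) = 32.25/32.85 = 0.9817

Re(z) = 3.1735, Im(z) = 0.9817


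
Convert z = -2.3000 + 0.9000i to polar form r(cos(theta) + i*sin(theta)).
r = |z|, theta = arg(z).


r = sqrt(5.29+0.81) = sqrt(6.1) = 2.4698
theta = atan2(0.9, -2.3) = 158.6294 degrees

r = 2.4698, theta = 158.6294 degrees


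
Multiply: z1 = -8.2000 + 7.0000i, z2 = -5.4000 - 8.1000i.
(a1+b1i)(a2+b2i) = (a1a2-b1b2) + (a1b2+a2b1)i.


Real = -8.2*(-5.4) - 7*(-8.1) = 44.28 - (-56.7) = 100.98
Imag = -8.2*(-8.1) - (5.4)*7 = 66.42 - (37.8) = 28.62

100.9800 + 28.6200i


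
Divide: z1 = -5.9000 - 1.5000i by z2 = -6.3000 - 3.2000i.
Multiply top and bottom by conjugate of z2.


Conjugate of z2 = -6.3000 + 3.2000i
Numerator: (-5.9000 - 1.5000i)(-6.3000 + 3.2000i) = 41.9700 - 9.4300i
Denominator: (-6.3)^2 + (-3.2)^2 = 49.93
Result = (41.9700 - 9.4300i)/49.93

0.8406 - 0.1889i


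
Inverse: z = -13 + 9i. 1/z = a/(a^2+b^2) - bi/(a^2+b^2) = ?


|z|^2 = 169+81 = 250
1/z = (-13 - 9i)/250

1/z = -0.0520 - 0.0360i


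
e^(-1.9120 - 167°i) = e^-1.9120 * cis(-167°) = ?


e^-1.9120 = 0.1478
cos(-167°) = -0.9744
sin(-167°) = -0.22495
Real = 0.1478*(-0.9744) = -0.1440
Imag = 0.1478*(-0.22495) = -0.0332

-0.1440 - 0.0332i


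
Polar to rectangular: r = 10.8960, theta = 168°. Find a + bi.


a = 10.8960*cos(168°) = 10.8960*(-0.97815) = -10.6579
b = 10.8960*sin(168°) = 10.8960*0.20791 = 2.2654

-10.6579 + 2.2654i


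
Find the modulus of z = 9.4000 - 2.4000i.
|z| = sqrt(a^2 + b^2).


|z| = sqrt(9.4^2 + (-2.4)^2) = sqrt(88.36 + 5.76) = sqrt(94.12) = 9.7015

|z| = 9.7015


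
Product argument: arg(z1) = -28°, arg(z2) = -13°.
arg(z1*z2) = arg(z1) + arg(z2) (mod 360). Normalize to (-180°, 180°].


arg(z1*z2) = -28° - 13° = -41°
Normalized to (-180°, 180°]: -41°

-41°


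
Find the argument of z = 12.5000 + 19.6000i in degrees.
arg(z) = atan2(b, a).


Re = 12.5, Im = 19.6
arg = atan2(19.6, 12.5) = 57.4721 degrees

arg(z) = 57.4721 degrees


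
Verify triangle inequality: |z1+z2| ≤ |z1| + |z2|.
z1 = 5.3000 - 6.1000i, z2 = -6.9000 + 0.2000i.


|z1| = sqrt(5.3^2 + (-6.1)^2) = sqrt(65.3) = 8.0808
|z2| = sqrt((-6.9)^2 + 0.2^2) = sqrt(47.65) = 6.9029
z1+z2 = -1.6000 - 5.9000i
|z1+z2| = sqrt(37.37) = 6.1131
|z1|+|z2| = 8.0808 + 6.9029 = 14.9837

|z1+z2| = 6.1131 ≤ |z1|+|z2| = 14.9837 (verified)


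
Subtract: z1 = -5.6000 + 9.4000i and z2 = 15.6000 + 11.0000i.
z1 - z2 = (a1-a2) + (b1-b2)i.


Real: -5.6 - 15.6 = -21.2
Imag: 9.4 - 11 = -1.6

-21.2000 - 1.6000i


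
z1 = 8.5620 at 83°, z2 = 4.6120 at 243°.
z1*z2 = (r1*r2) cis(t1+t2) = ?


r = 8.5620 * 4.6120 = 39.4879
theta = 83° + 243° = 326° = 326° (mod 360)

39.4879 cis(326°)


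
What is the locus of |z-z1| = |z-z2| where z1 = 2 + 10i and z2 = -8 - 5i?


Equal distances means the locus is the perpendicular bisector of z1 and z2.
Midpoint = ((2+(-8))/2, (10+(-5))/2) = (-3.0000, 2.5000)

Perpendicular bisector through (-3.0000, 2.5000)


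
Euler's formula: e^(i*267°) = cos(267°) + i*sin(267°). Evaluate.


cos(267°) = -0.0523
sin(267°) = -0.9986

e^(i*267°) = -0.0523 - 0.9986i


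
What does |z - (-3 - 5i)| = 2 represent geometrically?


|z - z0| = r is a circle with center z0 and radius r.
Center = (-3, -5), radius = 2

Circle with center (-3, -5) and radius 2


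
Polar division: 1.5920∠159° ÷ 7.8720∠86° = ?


r = 1.5920 / 7.8720 = 0.2022
theta = 159° - 86° = 73° = 73° (mod 360)

0.2022 cis(73°)


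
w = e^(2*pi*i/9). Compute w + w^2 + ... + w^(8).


With w = e^(2*pi*i/9), all 9 of the 9th roots of unity w^0 = 1, w, ..., w^(8) sum to 0: 1 + w + ... + w^(8) = (1 - w^9)/(1 - w) = 0 since w^9 = 1, w ≠ 1.
Removing the root 1: w + w^2 + ... + w^(8) = 0 - 1 = -1

Sum = -1


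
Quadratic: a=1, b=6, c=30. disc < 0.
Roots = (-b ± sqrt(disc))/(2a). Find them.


disc = 6^2 - 4*1*30 = 36 - 120 = -84
sqrt(|disc|) = sqrt(84) = 9.1652
Real part = -6/(2*1) = -3.0000
Imag part = 9.1652/(2*1) = 4.5826

-3.0000 ± 4.5826i


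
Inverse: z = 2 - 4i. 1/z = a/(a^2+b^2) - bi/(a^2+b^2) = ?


|z|^2 = 4+16 = 20
1/z = (2 + 4i)/20

1/z = 0.1000 + 0.2000i


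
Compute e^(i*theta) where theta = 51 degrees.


cos(51°) = 0.6293
sin(51°) = 0.7771

e^(i*51°) = 0.6293 + 0.7771i


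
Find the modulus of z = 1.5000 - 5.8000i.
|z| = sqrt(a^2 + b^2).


|z| = sqrt(1.5^2 + (-5.8)^2) = sqrt(2.25 + 33.64) = sqrt(35.89) = 5.9908

|z| = 5.9908


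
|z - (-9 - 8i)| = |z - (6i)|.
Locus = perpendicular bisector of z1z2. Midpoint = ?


Equal distances means the locus is the perpendicular bisector of z1 and z2.
Midpoint = ((-9+0)/2, (-8+6)/2) = (-4.5000, -1.0000)

Perpendicular bisector through (-4.5000, -1.0000)


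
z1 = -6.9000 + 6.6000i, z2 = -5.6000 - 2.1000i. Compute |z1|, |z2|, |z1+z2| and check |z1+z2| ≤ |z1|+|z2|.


|z1| = sqrt((-6.9)^2 + 6.6^2) = sqrt(91.17) = 9.5483
|z2| = sqrt((-5.6)^2 + (-2.1)^2) = sqrt(35.77) = 5.9808
z1+z2 = -12.5000 + 4.5000i
|z1+z2| = sqrt(176.5) = 13.2853
|z1|+|z2| = 9.5483 + 5.9808 = 15.5291

|z1+z2| = 13.2853 ≤ |z1|+|z2| = 15.5291 (verified)


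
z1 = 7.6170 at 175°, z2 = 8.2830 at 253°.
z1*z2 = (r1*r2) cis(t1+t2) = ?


r = 7.6170 * 8.2830 = 63.0916
theta = 175° + 253° = 428° = 68° (mod 360)

63.0916 cis(68°)


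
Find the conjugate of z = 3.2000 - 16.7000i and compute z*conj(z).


z_bar = 3.2000 + 16.7000i
z*z_bar = 3.2^2 + (-16.7)^2 = 10.24 + 278.89 = 289.13

z_bar = 3.2000 + 16.7000i, z*z_bar = 289.13


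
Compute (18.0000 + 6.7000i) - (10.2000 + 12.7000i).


Real: 18 - 10.2 = 7.8
Imag: 6.7 - 12.7 = -6

7.8000 - 6.0000i


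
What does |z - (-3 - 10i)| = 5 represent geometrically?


|z - z0| = r is a circle with center z0 and radius r.
Center = (-3, -10), radius = 5

Circle with center (-3, -10) and radius 5


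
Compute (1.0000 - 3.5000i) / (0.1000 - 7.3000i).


Conjugate of z2 = 0.1000 + 7.3000i
Numerator: (1.0000 - 3.5000i)(0.1000 + 7.3000i) = 25.6500 + 6.9500i
Denominator: 0.1^2 + (-7.3)^2 = 53.3
Result = (25.6500 + 6.9500i)/53.3

0.4812 + 0.1304i


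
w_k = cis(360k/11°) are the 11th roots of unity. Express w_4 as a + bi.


Angle = 360*4/11 = 130.9091°
a = cos(130.9091°) = -0.6549
b = sin(130.9091°) = 0.7557

-0.6549 + 0.7557i


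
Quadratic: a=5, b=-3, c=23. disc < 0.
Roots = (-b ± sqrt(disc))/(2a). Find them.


disc = (-3)^2 - 4*5*23 = 9 - 460 = -451
sqrt(|disc|) = sqrt(451) = 21.2368
Real part = 3/(2*5) = 0.3000
Imag part = 21.2368/(2*5) = 2.1237

0.3000 ± 2.1237i


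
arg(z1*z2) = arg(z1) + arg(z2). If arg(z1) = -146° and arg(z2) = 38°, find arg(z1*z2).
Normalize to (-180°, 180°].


arg(z1*z2) = -146° + 38° = -108°
Normalized to (-180°, 180°]: -108°

-108°


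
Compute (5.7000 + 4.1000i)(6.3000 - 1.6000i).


Real = 5.7*6.3 - 4.1*(-1.6) = 35.91 - (-6.56) = 42.47
Imag = 5.7*(-1.6) + 6.3*4.1 = -9.12 + 25.83 = 16.71

42.4700 + 16.7100i


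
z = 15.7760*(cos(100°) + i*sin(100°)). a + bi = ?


a = 15.7760*cos(100°) = 15.7760*(-0.17365) = -2.7395
b = 15.7760*sin(100°) = 15.7760*0.984808 = 15.5363

-2.7395 + 15.5363i


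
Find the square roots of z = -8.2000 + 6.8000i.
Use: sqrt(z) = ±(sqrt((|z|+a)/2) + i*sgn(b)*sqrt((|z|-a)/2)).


|z| = sqrt(67.24+46.24) = 10.6527
sqrt((|z|+a)/2) = sqrt((10.6527+(-8.2))/2) = sqrt(1.2263) = 1.1074
sqrt((|z|-a)/2) = sqrt((10.6527-(-8.2))/2) = sqrt(9.4263) = 3.0702

±(1.1074 + 3.0702i) i.e. 1.1074 + 3.0702i and -1.1074 - 3.0702i


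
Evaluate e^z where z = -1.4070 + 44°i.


e^-1.4070 = 0.24488
cos(44°) = 0.7193
sin(44°) = 0.6947
Real = 0.24488*0.7193 = 0.1761
Imag = 0.24488*0.6947 = 0.1701

0.1761 + 0.1701i


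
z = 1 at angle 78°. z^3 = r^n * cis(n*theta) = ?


r^3 = 1^3 = 1
n*theta = 3*78° = 234° = 234° (mod 360)
a = 1*cos(234°) = -0.5878
b = 1*sin(234°) = -0.8090

1 cis(234°) = -0.5878 - 0.8090i


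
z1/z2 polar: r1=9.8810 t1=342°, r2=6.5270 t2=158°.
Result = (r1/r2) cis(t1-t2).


r = 9.8810 / 6.5270 = 1.5139
theta = 342° - 158° = 184° = 184° (mod 360)

1.5139 cis(184°)


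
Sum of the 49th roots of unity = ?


The sum of all 49th roots of unity is 0.
Geometric series: (1 - w^49)/(1 - w) = (1-1)/(1-w) = 0 since w^49 = 1, w ≠ 1.
Alternatively: coefficient of z^48 in z^49 - 1 is 0.

0


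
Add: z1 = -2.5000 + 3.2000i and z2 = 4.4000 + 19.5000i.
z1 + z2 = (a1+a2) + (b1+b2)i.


Real: -2.5 + 4.4 = 1.9
Imag: 3.2 + 19.5 = 22.7

1.9000 + 22.7000i


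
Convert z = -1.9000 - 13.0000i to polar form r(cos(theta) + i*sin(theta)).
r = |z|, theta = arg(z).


r = sqrt(3.61+169) = sqrt(172.61) = 13.1381
theta = atan2(-13, -1.9) = -98.3151 degrees

r = 13.1381, theta = -98.3151 degrees


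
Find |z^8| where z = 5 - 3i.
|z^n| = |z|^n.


|z| = sqrt(25+9) = sqrt(34) = 5.8310
|z^8| = |z|^8 = (sqrt(34))^8 = 34^4 = 1336336

|z^8| = 1336336


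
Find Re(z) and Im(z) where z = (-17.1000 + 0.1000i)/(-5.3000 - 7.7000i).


Multiply by conjugate: (-17.1000 + 0.1000i)(-5.3000 + 7.7000i) / ((-5.3)^2 + (-7.7)^2)
Numerator real = -17.1*(-5.3) + 0.1*(-7.7) = 89.86
Numerator imag = 0.1*(-5.3) - (-17.1)*(-7.7) = -132.2
Denominator = 87.38
Re(z) = 89.86/87.38 = 1.0284
Im(z) = -132.2/87.38 = -1.5129

Re(z) = 1.0284, Im(z) = -1.5129


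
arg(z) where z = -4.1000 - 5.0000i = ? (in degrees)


Re = -4.1, Im = -5
arg = atan2(-5, -4.1) = -129.3518 degrees

arg(z) = -129.3518 degrees


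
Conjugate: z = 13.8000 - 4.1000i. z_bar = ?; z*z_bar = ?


z_bar = 13.8000 + 4.1000i
z*z_bar = 13.8^2 + (-4.1)^2 = 190.44 + 16.81 = 207.25

z_bar = 13.8000 + 4.1000i, z*z_bar = 207.25


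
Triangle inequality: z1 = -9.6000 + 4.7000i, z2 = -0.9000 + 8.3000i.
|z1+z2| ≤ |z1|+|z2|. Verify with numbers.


|z1| = sqrt((-9.6)^2 + 4.7^2) = sqrt(114.25) = 10.6888
|z2| = sqrt((-0.9)^2 + 8.3^2) = sqrt(69.7) = 8.3487
z1+z2 = -10.5000 + 13.0000i
|z1+z2| = sqrt(279.25) = 16.7108
|z1|+|z2| = 10.6888 + 8.3487 = 19.0375

|z1+z2| = 16.7108 ≤ |z1|+|z2| = 19.0375 (verified)


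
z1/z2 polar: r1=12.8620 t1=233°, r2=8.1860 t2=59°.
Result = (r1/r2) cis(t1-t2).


r = 12.8620 / 8.1860 = 1.5712
theta = 233° - 59° = 174° = 174° (mod 360)

1.5712 cis(174°)


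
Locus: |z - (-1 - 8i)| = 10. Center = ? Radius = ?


|z - z0| = r is a circle with center z0 and radius r.
Center = (-1, -8), radius = 10

Circle with center (-1, -8) and radius 10


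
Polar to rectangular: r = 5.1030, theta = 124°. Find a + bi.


a = 5.1030*cos(124°) = 5.1030*(-0.5592) = -2.8536
b = 5.1030*sin(124°) = 5.1030*0.82904 = 4.2306

-2.8536 + 4.2306i


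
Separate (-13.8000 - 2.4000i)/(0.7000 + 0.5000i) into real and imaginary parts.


Multiply by conjugate: (-13.8000 - 2.4000i)(0.7000 - 0.5000i) / (0.7^2 + 0.5^2)
Numerator real = -13.8*0.7 - (2.4)*0.5 = -10.86
Numerator imag = -2.4*0.7 - (-13.8)*0.5 = 5.22
Denominator = 0.74
Re(z) = -10.86/0.74 = -14.6757
Im(z) = 5.22/0.74 = 7.0541

Re(z) = -14.6757, Im(z) = 7.0541


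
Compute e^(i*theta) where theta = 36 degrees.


cos(36°) = 0.8090
sin(36°) = 0.5878

e^(i*36°) = 0.8090 + 0.5878i


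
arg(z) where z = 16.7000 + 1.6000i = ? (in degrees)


Re = 16.7, Im = 1.6
arg = atan2(1.6, 16.7) = 5.4727 degrees

arg(z) = 5.4727 degrees


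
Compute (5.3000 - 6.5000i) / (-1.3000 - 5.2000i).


Conjugate of z2 = -1.3000 + 5.2000i
Numerator: (5.3000 - 6.5000i)(-1.3000 + 5.2000i) = 26.9100 + 36.0100i
Denominator: (-1.3)^2 + (-5.2)^2 = 28.73
Result = (26.9100 + 36.0100i)/28.73

0.9367 + 1.2534i


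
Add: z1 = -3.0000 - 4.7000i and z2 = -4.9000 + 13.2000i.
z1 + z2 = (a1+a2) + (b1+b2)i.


Real: -3 - 4.9 = -7.9
Imag: -4.7 + 13.2 = 8.5

-7.9000 + 8.5000i


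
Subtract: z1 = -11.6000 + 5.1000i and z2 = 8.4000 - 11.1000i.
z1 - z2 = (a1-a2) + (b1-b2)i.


Real: -11.6 - 8.4 = -20
Imag: 5.1 + 11.1 = 16.2

-20.0000 + 16.2000i


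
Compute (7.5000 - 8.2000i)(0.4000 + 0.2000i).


Real = 7.5*0.4 - (-8.2)*0.2 = 3 - (-1.64) = 4.64
Imag = 7.5*0.2 + 0.4*(-8.2) = 1.5 - (3.28) = -1.78

4.6400 - 1.7800i


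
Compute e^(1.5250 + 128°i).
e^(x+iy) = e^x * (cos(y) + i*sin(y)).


e^1.5250 = 4.59514
cos(128°) = -0.6156615
sin(128°) = 0.788
Real = 4.59514*(-0.6156615) = -2.8291
Imag = 4.59514*0.788 = 3.6210

-2.8291 + 3.6210i


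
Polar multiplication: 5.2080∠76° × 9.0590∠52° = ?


r = 5.2080 * 9.0590 = 47.1793
theta = 76° + 52° = 128° = 128° (mod 360)

47.1793 cis(128°)


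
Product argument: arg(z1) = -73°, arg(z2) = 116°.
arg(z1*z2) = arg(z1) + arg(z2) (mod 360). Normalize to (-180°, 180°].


arg(z1*z2) = -73° + 116° = 43°
Normalized to (-180°, 180°]: 43°

43°


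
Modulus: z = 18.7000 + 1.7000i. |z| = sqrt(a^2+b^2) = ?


|z| = sqrt(18.7^2 + 1.7^2) = sqrt(349.69 + 2.89) = sqrt(352.58) = 18.7771

|z| = 18.7771


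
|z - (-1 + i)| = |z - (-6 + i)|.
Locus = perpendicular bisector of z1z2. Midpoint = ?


Equal distances means the locus is the perpendicular bisector of z1 and z2.
Midpoint = ((-1+(-6))/2, (1+1)/2) = (-3.5000, 1.0000)

Perpendicular bisector through (-3.5000, 1.0000)


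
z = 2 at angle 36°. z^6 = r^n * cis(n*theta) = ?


r^6 = 2^6 = 64
n*theta = 6*36° = 216° = 216° (mod 360)
a = 64*cos(216°) = -51.7771
b = 64*sin(216°) = -37.6183

64 cis(216°) = -51.7771 - 37.6183i


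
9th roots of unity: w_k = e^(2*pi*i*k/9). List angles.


The 9th roots of unity are cis(360k/9°) for k=0..8
Angle step = 360/9 = 40°
Primitive root: cis(40°)
Primitive root = 0.7660 + 0.6428i

9 roots at angles: 0°, 40°, 80°, 120°, 160°, 200°, 240°, 280°, 320°


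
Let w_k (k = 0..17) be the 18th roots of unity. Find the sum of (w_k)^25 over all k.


The roots are w_k = w^k with w = e^(2*pi*i/18), and (w^k)^25 = (w^25)^k.
So S = 1 + u + u^2 + ... + u^(17) with u = w^25.
25 = 1*18 + 7, so 25 is not a multiple of 18: u = (w^18)^1 * w^7 = w^7 ≠ 1 (w is a primitive 18th root), while u^18 = (w^18)^25 = 1.
Geometric series: S = (1 - u^18)/(1 - u) = (1 - 1)/(1 - u) = 0

S = 0


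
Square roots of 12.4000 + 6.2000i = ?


|z| = sqrt(153.76+38.44) = 13.8636
sqrt((|z|+a)/2) = sqrt((13.8636+12.4)/2) = sqrt(13.1318) = 3.6238
sqrt((|z|-a)/2) = sqrt((13.8636-12.4)/2) = sqrt(0.7318) = 0.8555

±(3.6238 + 0.8555i) i.e. 3.6238 + 0.8555i and -3.6238 - 0.8555i
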